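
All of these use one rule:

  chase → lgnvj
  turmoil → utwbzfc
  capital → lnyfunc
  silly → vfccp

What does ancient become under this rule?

nalfjau

Treating letters as 0–25, the rule is x ↦ 25x + 13 (mod 26).
For ancient: a(0)→25·0+13≡13=n; n(13)→25·13+13≡0=a; c(2)→25·2+13≡11=l; i(8)→25·8+13≡5=f; e(4)→25·4+13≡9=j; n(13)→25·13+13≡0=a; t(19)→25·19+13≡20=u (all mod 26).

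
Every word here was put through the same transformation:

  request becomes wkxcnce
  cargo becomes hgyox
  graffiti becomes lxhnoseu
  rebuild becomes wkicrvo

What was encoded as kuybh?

In request: r→w is +5, e→k is +6, q→x is +7, u→c is +8 — the shift increases by 1 each position. Each letter shifts forward by (position + 5), i.e. 5, 6, 7, … — the shift grows by one for each successive letter.
Decoding kuybh: k−5=f, u−6=o, y−7=r, b−8=t, h−9=y.

forty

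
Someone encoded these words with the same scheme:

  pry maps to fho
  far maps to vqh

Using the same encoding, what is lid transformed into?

byt

It's a constant shift of +16 (ROT16).
On lid: l+16=b, i+16=y, d+16=t.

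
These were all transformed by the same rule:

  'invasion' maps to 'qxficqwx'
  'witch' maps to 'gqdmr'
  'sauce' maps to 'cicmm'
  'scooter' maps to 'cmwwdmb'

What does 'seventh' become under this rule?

cmfmxdr

Vowels shift forward by 8 and consonants shift forward by 10.
Applying it to seventh: s(cons)+10=c, e(vowel)+8=m, v(cons)+10=f, e(vowel)+8=m, n(cons)+10=x, t(cons)+10=d, h(cons)+10=r.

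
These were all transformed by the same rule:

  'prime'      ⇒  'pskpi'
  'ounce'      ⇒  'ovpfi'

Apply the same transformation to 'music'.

In prime: p→p is +0, r→s is +1, i→k is +2, m→p is +3 — the shift increases by 1 each position. Each letter shifts forward by its position index (0, 1, 2, …) — the shift grows by one for each successive letter.
Applying it to music: m+0=m, u+1=v, s+2=u, i+3=l, c+4=g.

mvulg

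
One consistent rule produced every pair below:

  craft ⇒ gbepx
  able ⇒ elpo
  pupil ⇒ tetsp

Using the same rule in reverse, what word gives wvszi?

Shifts by position in craft: pos 0: c→g (+4), pos 1: r→b (+10), pos 2: a→e (+4), pos 3: f→p (+10) — repeating every 2. The shifts repeat in a cycle of length 2: positions 0,1,… shift by +4, +10, then the pattern repeats.
Undoing it on wvszi: w−4=s, v−10=l, s−4=o, z−10=p, i−4=e.

slope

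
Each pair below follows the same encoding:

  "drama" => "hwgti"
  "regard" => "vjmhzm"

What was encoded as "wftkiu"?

sandal

Each letter shifts forward by (position + 4), i.e. 4, 5, 6, … — the shift grows by one for each successive letter.
Reversing it on wftkiu: w−4=s, f−5=a, t−6=n, k−7=d, i−8=a, u−9=l.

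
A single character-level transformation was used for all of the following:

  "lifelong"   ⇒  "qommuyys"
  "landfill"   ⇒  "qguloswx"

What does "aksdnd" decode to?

velvet

In lifelong: l→q is +5, i→o is +6, f→m is +7, e→m is +8 — the shift increases by 1 each position. Each letter shifts forward by (position + 5), i.e. 5, 6, 7, … — the shift grows by one for each successive letter.
Decoding aksdnd: a−5=v, k−6=e, s−7=l, d−8=v, n−9=e, d−10=t.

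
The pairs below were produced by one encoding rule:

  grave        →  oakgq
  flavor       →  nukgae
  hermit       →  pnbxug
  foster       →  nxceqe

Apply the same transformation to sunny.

adxyk

Letter i (0-indexed) is shifted by i+8, so successive shifts are 8, 9, 10, ….
Applying it to sunny: s+8=a, u+9=d, n+10=x, n+11=y, y+12=k.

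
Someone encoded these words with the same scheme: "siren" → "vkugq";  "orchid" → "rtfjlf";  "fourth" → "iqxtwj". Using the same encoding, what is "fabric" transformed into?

A repeating key of period 2 is used — shifts +3, +2 over and over.
On fabric: f+3=i, a+2=c, b+3=e, r+2=t, i+3=l, c+2=e.

icetle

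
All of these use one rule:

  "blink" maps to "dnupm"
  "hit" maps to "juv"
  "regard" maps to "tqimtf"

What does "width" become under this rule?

The shift depends on letter class: consonant b→d is +2, but vowel i→u is +12. Two shifts are in play — +12 for a/e/i/o/u, +2 for every other letter.
For width: w(cons)+2=y, i(vowel)+12=u, d(cons)+2=f, t(cons)+2=v, h(cons)+2=j.

yufvj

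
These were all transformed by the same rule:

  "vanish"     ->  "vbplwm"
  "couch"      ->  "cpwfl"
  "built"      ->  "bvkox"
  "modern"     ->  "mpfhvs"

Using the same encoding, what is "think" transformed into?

tikqo

The shift increases by 1 at each position, starting from +0: 0, 1, 2, ….
For think: t+0=t, h+1=i, i+2=k, n+3=q, k+4=o.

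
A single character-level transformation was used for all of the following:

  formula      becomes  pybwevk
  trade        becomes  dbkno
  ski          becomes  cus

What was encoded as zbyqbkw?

Compare letters: f→p is +10, o→y is +10, r→b is +10 — a constant shift. It's a constant shift of +10 (ROT10).
Decoding zbyqbkw: z−10=p, b−10=r, y−10=o, q−10=g, b−10=r, k−10=a, w−10=m.

program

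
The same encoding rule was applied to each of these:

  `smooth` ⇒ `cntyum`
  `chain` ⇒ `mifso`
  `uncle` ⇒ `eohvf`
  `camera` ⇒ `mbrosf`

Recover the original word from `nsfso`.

drain

Shifts by position in smooth: pos 0: s→c (+10), pos 1: m→n (+1), pos 2: o→t (+5), pos 3: o→y (+10), pos 4: t→u (+1), pos 5: h→m (+5) — repeating every 3. It's a Vigenère-style cipher with numeric key [10,1,5]: position i shifts by key[i mod 3].
Decoding nsfso: n−10=d, s−1=r, f−5=a, s−10=i, o−1=n.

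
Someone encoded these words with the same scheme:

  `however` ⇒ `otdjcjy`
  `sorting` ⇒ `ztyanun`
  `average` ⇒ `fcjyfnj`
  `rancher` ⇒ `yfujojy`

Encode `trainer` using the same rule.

ayfnujy

The shift depends on letter class: consonant h→o is +7, but vowel o→t is +5. The rule splits by letter class: vowels +5, consonants +7.
Applying it to trainer: t(cons)+7=a, r(cons)+7=y, a(vowel)+5=f, i(vowel)+5=n, n(cons)+7=u, e(vowel)+5=j, r(cons)+7=y.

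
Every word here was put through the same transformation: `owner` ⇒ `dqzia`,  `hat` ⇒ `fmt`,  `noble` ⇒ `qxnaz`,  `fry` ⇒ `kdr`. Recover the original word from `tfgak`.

The output letters match the input read backwards, each shifted +12: owner reversed is renwo. Two steps: reverse the string, then apply a Caesar shift of +12.
Undoing it on tfgak: shift back: t−12=h, f−12=t, g−12=u, a−12=o, k−12=y → htuoy; then reverse → youth.

youth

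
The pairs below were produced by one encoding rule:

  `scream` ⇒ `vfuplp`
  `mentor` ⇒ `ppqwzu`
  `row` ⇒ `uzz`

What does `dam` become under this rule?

Vowels shift forward by 11 and consonants shift forward by 3.
On dam: d(cons)+3=g, a(vowel)+11=l, m(cons)+3=p.

glp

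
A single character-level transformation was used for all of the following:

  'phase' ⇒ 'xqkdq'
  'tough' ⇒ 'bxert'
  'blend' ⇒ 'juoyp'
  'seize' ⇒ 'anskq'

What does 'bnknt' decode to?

In phase: p→x is +8, h→q is +9, a→k is +10, s→d is +11 — the shift increases by 1 each position. Each letter shifts forward by (position + 8), i.e. 8, 9, 10, … — the shift grows by one for each successive letter.
Decoding bnknt: b−8=t, n−9=e, k−10=a, n−11=c, t−12=h.

teach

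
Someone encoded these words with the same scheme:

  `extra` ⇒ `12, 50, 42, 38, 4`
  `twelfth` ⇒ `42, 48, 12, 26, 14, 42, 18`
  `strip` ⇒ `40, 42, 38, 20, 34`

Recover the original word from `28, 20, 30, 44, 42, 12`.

The formula is n = 2×(alphabet index, a=1) + 2.
Decoding 28, 20, 30, 44, 42, 12: 28→(28−2)÷2=13=m, 20→(20−2)÷2=9=i, 30→(30−2)÷2=14=n, 44→(44−2)÷2=21=u, 42→(42−2)÷2=20=t, 12→(12−2)÷2=5=e.

minute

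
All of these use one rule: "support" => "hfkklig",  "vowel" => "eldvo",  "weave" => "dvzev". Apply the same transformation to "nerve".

Each pair mirrors across the alphabet (s↔h, u↔f, p↔k): positions sum to 25. This is the alphabet-reversal cipher (Atbash): a becomes z, b becomes y, etc.
Applying it to nerve: n↔m, e↔v, r↔i, v↔e, e↔v.

mviev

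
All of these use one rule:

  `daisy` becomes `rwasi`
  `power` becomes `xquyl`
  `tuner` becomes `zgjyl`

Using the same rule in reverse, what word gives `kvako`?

Treating letters as 0–25, the rule is x ↦ 7x + 22 (mod 26).
Reversing it on kvako: k(10)→15·(10−22)≡2=c; v(21)→15·(21−22)≡11=l; a(0)→15·(0−22)≡8=i; k(10)→15·(10−22)≡2=c; o(14)→15·(14−22)≡10=k (all mod 26).

click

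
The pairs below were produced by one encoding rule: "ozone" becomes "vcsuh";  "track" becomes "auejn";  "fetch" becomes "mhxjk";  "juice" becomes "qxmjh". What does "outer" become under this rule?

Shifts by position in ozone: pos 0: o→v (+7), pos 1: z→c (+3), pos 2: o→s (+4), pos 3: n→u (+7), pos 4: e→h (+3) — repeating every 3. It's a Vigenère-style cipher with numeric key [7,3,4]: position i shifts by key[i mod 3].
For outer: o+7=v, u+3=x, t+4=x, e+7=l, r+3=u.

vxxlu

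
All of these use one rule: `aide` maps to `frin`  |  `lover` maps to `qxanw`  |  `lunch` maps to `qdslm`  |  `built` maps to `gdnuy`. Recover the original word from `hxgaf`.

cobra

Shifts by position in aide: pos 0: a→f (+5), pos 1: i→r (+9), pos 2: d→i (+5), pos 3: e→n (+9) — repeating every 2. It's a Vigenère-style cipher with numeric key [5,9]: position i shifts by key[i mod 2].
Decoding hxgaf: h−5=c, x−9=o, g−5=b, a−9=r, f−5=a.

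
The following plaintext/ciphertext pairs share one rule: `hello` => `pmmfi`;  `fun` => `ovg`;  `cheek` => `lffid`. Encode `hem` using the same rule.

nfi

The output letters match the input read backwards, each shifted +1: hello reversed is olleh. Read the word backwards and shift each letter +1.
On hem: reverse → meh; then shift: m+1=n, e+1=f, h+1=i.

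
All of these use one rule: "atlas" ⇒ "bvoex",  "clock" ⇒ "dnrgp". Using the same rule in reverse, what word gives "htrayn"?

growth

In atlas: a→b is +1, t→v is +2, l→o is +3, a→e is +4 — the shift increases by 1 each position. The shift increases by 1 at each position, starting from +1: 1, 2, 3, ….
Undoing it on htrayn: h−1=g, t−2=r, r−3=o, a−4=w, y−5=t, n−6=h.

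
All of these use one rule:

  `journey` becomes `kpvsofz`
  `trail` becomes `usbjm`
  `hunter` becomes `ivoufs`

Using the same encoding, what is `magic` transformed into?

Compare letters: j→k is +1, o→p is +1, u→v is +1 — a constant shift. Each letter is shifted forward by 1 in the alphabet (a Caesar shift of +1).
For magic: m+1=n, a+1=b, g+1=h, i+1=j, c+1=d.

nbhjd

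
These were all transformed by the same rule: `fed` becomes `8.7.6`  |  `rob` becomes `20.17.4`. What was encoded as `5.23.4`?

cub

f is letter #6 and maps to 8: an offset of 2. The number is (letter's place in the alphabet, a=1) + 2.
Decoding 5.23.4: 5→(5−2)÷1=3=c, 23→(23−2)÷1=21=u, 4→(4−2)÷1=2=b.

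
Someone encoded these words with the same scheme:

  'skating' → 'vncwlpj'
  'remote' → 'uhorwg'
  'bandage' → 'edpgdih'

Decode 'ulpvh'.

The shifts repeat in a cycle of length 3: positions 0,1,… shift by +3, +3, +2, then the pattern repeats.
Decoding ulpvh: u−3=r, l−3=i, p−2=n, v−3=s, h−3=e.

rinse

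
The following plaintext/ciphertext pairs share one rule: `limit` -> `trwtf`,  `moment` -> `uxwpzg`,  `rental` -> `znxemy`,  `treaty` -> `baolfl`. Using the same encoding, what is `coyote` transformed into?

kxizfr

In limit: l→t is +8, i→r is +9, m→w is +10, i→t is +11 — the shift increases by 1 each position. The shift increases by 1 at each position, starting from +8: 8, 9, 10, ….
Applying it to coyote: c+8=k, o+9=x, y+10=i, o+11=z, t+12=f, e+13=r.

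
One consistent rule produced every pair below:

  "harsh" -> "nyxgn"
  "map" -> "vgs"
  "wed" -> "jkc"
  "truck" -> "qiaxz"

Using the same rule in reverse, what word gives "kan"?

hue

The word is reversed, then every letter is shifted forward by 6.
Decoding kan: shift back: k−6=e, a−6=u, n−6=h → euh; then reverse → hue.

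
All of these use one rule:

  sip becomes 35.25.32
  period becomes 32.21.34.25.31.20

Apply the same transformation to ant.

s is letter #19 and maps to 35: an offset of 16. The number is (letter's place in the alphabet, a=1) + 16.
For ant: a=1→17, n=14→30, t=20→36.

17.30.36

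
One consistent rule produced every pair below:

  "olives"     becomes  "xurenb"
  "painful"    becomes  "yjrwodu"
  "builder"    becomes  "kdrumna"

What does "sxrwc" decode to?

Compare letters: o→x is +9, l→u is +9, i→r is +9 — a constant shift. It's a constant shift of +9 (ROT9).
Decoding sxrwc: s−9=j, x−9=o, r−9=i, w−9=n, c−9=t.

joint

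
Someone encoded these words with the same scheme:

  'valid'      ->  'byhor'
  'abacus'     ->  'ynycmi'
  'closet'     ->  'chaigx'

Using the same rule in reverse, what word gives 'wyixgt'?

Treating letters as 0–25, the rule is x ↦ 15x + 24 (mod 26).
Undoing it on wyixgt: w(22)→7·(22−24)≡12=m; y(24)→7·(24−24)≡0=a; i(8)→7·(8−24)≡18=s; x(23)→7·(23−24)≡19=t; g(6)→7·(6−24)≡4=e; t(19)→7·(19−24)≡17=r (all mod 26).

master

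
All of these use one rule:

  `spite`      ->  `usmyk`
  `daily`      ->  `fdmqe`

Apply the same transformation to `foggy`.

hrkle

In spite: s→u is +2, p→s is +3, i→m is +4, t→y is +5 — the shift increases by 1 each position. Each letter shifts forward by (position + 2), i.e. 2, 3, 4, … — the shift grows by one for each successive letter.
On foggy: f+2=h, o+3=r, g+4=k, g+5=l, y+6=e.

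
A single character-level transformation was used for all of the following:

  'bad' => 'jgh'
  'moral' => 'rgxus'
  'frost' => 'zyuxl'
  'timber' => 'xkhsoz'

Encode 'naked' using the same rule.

jkqgt

Read the word backwards and shift each letter +6.
Applying it to naked: reverse → dekan; then shift: d+6=j, e+6=k, k+6=q, a+6=g, n+6=t.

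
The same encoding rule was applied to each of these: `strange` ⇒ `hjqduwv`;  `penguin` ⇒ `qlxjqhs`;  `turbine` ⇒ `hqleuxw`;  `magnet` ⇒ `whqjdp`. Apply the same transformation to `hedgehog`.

The output letters match the input read backwards, each shifted +3: strange reversed is egnarts. Two steps: reverse the string, then apply a Caesar shift of +3.
For hedgehog: reverse → gohegdeh; then shift: g+3=j, o+3=r, h+3=k, e+3=h, g+3=j, d+3=g, e+3=h, h+3=k.

jrkhjghk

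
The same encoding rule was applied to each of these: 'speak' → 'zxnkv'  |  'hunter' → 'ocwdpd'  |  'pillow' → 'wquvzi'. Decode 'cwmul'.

In speak: s→z is +7, p→x is +8, e→n is +9, a→k is +10 — the shift increases by 1 each position. The shift increases by 1 at each position, starting from +7: 7, 8, 9, ….
Reversing it on cwmul: c−7=v, w−8=o, m−9=d, u−10=k, l−11=a.

vodka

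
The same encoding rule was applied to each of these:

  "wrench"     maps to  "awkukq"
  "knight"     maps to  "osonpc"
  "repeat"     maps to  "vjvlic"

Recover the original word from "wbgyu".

The shift increases by 1 at each position, starting from +4: 4, 5, 6, ….
Reversing it on wbgyu: w−4=s, b−5=w, g−6=a, y−7=r, u−8=m.

swarm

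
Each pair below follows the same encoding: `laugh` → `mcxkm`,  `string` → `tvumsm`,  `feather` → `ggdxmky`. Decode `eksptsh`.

diploma

Letter i (0-indexed) is shifted by i+1, so successive shifts are 1, 2, 3, ….
Undoing it on eksptsh: e−1=d, k−2=i, s−3=p, p−4=l, t−5=o, s−6=m, h−7=a.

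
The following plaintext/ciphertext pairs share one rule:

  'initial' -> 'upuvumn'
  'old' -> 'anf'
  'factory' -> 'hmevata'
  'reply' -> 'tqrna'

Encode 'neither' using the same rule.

pquvjqt

The shift depends on letter class: consonant n→p is +2, but vowel i→u is +12. The rule splits by letter class: vowels +12, consonants +2.
Applying it to neither: n(cons)+2=p, e(vowel)+12=q, i(vowel)+12=u, t(cons)+2=v, h(cons)+2=j, e(vowel)+12=q, r(cons)+2=t.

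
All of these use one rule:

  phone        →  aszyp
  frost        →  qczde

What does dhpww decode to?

swell

Compare letters: p→a is +11, h→s is +11, o→z is +11 — a constant shift. Every letter moves 11 places later in the alphabet, wrapping around z→a.
Reversing it on dhpww: d−11=s, h−11=w, p−11=e, w−11=l, w−11=l.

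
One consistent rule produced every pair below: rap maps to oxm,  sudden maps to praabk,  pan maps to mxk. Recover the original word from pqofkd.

string

Compare letters: r→o is +23, a→x is +23, p→m is +23 — a constant shift. Each letter is shifted forward by 23 in the alphabet (a Caesar shift of +23).
Undoing it on pqofkd: p−23=s, q−23=t, o−23=r, f−23=i, k−23=n, d−23=g.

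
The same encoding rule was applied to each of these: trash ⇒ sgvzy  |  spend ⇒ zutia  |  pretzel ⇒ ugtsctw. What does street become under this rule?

Treating letters as 0–25, the rule is x ↦ 19x + 21 (mod 26).
On street: s(18)→19·18+21≡25=z; t(19)→19·19+21≡18=s; r(17)→19·17+21≡6=g; e(4)→19·4+21≡19=t; e(4)→19·4+21≡19=t; t(19)→19·19+21≡18=s (all mod 26).

zsgtts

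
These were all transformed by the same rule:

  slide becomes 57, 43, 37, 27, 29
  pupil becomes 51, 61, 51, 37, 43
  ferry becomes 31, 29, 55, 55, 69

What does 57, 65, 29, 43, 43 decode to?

s(#19)→57 and l(#12)→43: differences scale by 2, so n = 2·pos + 19. Each letter becomes 2×(its alphabet position, a=1..z=26) + 19.
Decoding 57, 65, 29, 43, 43: 57→(57−19)÷2=19=s, 65→(65−19)÷2=23=w, 29→(29−19)÷2=5=e, 43→(43−19)÷2=12=l, 43→(43−19)÷2=12=l.

swell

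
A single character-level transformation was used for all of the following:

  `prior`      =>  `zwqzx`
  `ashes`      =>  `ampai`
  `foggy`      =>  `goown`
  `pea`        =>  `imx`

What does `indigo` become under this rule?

woqlvq

The output letters match the input read backwards, each shifted +8: prior reversed is roirp. Read the word backwards and shift each letter +8.
On indigo: reverse → ogidni; then shift: o+8=w, g+8=o, i+8=q, d+8=l, n+8=v, i+8=q.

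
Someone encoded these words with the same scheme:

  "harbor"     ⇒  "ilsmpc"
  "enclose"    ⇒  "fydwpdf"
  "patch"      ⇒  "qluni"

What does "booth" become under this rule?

A repeating key of period 2 is used — shifts +1, +11 over and over.
On booth: b+1=c, o+11=z, o+1=p, t+11=e, h+1=i.

czpei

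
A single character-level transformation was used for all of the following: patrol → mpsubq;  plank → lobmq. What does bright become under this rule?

uihjsc

The output letters match the input read backwards, each shifted +1: patrol reversed is lortap. Two steps: reverse the string, then apply a Caesar shift of +1.
For bright: reverse → thgirb; then shift: t+1=u, h+1=i, g+1=h, i+1=j, r+1=s, b+1=c.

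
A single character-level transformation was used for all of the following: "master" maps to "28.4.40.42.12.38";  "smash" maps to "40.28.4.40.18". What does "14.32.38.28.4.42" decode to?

format

m(#13)→28 and a(#1)→4: differences scale by 2, so n = 2·pos + 2. With a=1..z=26, the number is 2·pos + 2.
Reversing it on 14.32.38.28.4.42: 14→(14−2)÷2=6=f, 32→(32−2)÷2=15=o, 38→(38−2)÷2=18=r, 28→(28−2)÷2=13=m, 4→(4−2)÷2=1=a, 42→(42−2)÷2=20=t.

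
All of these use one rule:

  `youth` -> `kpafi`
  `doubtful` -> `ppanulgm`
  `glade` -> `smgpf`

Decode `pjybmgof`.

A repeating key of period 3 is used — shifts +12, +1, +6 over and over.
Decoding pjybmgof: p−12=d, j−1=i, y−6=s, b−12=p, m−1=l, g−6=a, o−12=c, f−1=e.

displace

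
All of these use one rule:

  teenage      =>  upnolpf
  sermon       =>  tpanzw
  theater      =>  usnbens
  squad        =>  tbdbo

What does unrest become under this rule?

Shifts by position in teenage: pos 0: t→u (+1), pos 1: e→p (+11), pos 2: e→n (+9), pos 3: n→o (+1), pos 4: a→l (+11), pos 5: g→p (+9) — repeating every 3. It's a Vigenère-style cipher with numeric key [1,11,9]: position i shifts by key[i mod 3].
Applying it to unrest: u+1=v, n+11=y, r+9=a, e+1=f, s+11=d, t+9=c.

vyafdc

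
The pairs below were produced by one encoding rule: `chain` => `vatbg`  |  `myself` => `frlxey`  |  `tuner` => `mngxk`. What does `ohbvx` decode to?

Compare letters: c→v is +19, h→a is +19, a→t is +19 — a constant shift. This is a Caesar cipher with shift 19.
Decoding ohbvx: o−19=v, h−19=o, b−19=i, v−19=c, x−19=e.

voice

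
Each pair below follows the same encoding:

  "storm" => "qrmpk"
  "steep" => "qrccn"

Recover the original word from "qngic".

spike

Compare letters: s→q is +24, t→r is +24, o→m is +24 — a constant shift. It's a constant shift of +24 (ROT24).
Undoing it on qngic: q−24=s, n−24=p, g−24=i, i−24=k, c−24=e.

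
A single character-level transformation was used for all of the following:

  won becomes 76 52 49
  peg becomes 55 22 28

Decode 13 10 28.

bag

With a=1..z=26, the number is 3·pos + 7.
Undoing it on 13 10 28: 13→(13−7)÷3=2=b, 10→(10−7)÷3=1=a, 28→(28−7)÷3=7=g.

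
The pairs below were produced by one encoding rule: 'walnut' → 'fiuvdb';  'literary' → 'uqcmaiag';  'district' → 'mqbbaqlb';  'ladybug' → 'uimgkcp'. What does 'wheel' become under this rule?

fpnmu

A repeating key of period 2 is used — shifts +9, +8 over and over.
On wheel: w+9=f, h+8=p, e+9=n, e+8=m, l+9=u.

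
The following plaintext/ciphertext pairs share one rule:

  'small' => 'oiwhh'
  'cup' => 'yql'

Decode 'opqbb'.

stuff

Compare letters: s→o is +22, m→i is +22, a→w is +22 — a constant shift. Each letter is shifted forward by 22 in the alphabet (a Caesar shift of +22).
Decoding opqbb: o−22=s, p−22=t, q−22=u, b−22=f, b−22=f.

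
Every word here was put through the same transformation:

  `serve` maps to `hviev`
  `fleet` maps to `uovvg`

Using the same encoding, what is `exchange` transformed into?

vcxszmtv

Each letter is replaced by its mirror in the alphabet: a↔z, b↔y, c↔x, and so on (the Atbash cipher).
On exchange: e↔v, x↔c, c↔x, h↔s, a↔z, n↔m, g↔t, e↔v.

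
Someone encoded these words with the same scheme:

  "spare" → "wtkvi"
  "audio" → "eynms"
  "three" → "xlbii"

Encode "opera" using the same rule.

A repeating key of period 3 is used — shifts +4, +4, +10 over and over.
Applying it to opera: o+4=s, p+4=t, e+10=o, r+4=v, a+4=e.

stove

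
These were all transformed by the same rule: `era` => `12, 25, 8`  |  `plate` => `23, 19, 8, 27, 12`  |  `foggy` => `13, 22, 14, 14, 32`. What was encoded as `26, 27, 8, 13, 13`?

e is letter #5 and maps to 12: an offset of 7. Each letter is replaced by its alphabet position (a=1..z=26) + 7.
Undoing it on 26, 27, 8, 13, 13: 26→(26−7)÷1=19=s, 27→(27−7)÷1=20=t, 8→(8−7)÷1=1=a, 13→(13−7)÷1=6=f, 13→(13−7)÷1=6=f.

staff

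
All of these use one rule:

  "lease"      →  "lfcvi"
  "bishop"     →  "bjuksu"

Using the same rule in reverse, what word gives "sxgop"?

In lease: l→l is +0, e→f is +1, a→c is +2, s→v is +3 — the shift increases by 1 each position. The shift increases by 1 at each position, starting from +0: 0, 1, 2, ….
Decoding sxgop: s−0=s, x−1=w, g−2=e, o−3=l, p−4=l.

swell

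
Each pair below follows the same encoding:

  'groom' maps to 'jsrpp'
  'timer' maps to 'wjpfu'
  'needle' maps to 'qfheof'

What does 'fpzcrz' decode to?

cowboy

It's a Vigenère-style cipher with numeric key [3,1]: position i shifts by key[i mod 2].
Reversing it on fpzcrz: f−3=c, p−1=o, z−3=w, c−1=b, r−3=o, z−1=y.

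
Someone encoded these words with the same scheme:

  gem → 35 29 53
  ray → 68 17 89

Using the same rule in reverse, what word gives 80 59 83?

Each letter becomes 3×(its alphabet position, a=1..z=26) + 14.
Reversing it on 80 59 83: 80→(80−14)÷3=22=v, 59→(59−14)÷3=15=o, 83→(83−14)÷3=23=w.

vow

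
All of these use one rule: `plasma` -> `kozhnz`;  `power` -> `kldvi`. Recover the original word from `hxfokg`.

Each pair mirrors across the alphabet (p↔k, l↔o, a↔z): positions sum to 25. This is the alphabet-reversal cipher (Atbash): a becomes z, b becomes y, etc.
Decoding hxfokg: h↔s, x↔c, f↔u, o↔l, k↔p, g↔t.

sculpt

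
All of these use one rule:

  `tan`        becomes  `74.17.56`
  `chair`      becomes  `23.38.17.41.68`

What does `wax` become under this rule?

83.17.86

t(#20)→74 and a(#1)→17: differences scale by 3, so n = 3·pos + 14. The formula is n = 3×(alphabet index, a=1) + 14.
For wax: w=23→83, a=1→17, x=24→86.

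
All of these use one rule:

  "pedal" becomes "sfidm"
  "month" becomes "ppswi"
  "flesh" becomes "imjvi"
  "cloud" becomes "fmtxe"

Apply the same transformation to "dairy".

Shifts by position in pedal: pos 0: p→s (+3), pos 1: e→f (+1), pos 2: d→i (+5), pos 3: a→d (+3), pos 4: l→m (+1) — repeating every 3. It's a Vigenère-style cipher with numeric key [3,1,5]: position i shifts by key[i mod 3].
Applying it to dairy: d+3=g, a+1=b, i+5=n, r+3=u, y+1=z.

gbnuz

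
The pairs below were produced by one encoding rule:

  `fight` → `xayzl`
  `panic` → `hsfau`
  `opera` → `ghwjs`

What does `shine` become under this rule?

Compare letters: f→x is +18, i→a is +18, g→y is +18 — a constant shift. This is a Caesar cipher with shift 18.
For shine: s+18=k, h+18=z, i+18=a, n+18=f, e+18=w.

kzafw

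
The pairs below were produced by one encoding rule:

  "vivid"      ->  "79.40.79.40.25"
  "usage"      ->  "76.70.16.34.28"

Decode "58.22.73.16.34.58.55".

Each letter becomes 3×(its alphabet position, a=1..z=26) + 13.
Reversing it on 58.22.73.16.34.58.55: 58→(58−13)÷3=15=o, 22→(22−13)÷3=3=c, 73→(73−13)÷3=20=t, 16→(16−13)÷3=1=a, 34→(34−13)÷3=7=g, 58→(58−13)÷3=15=o, 55→(55−13)÷3=14=n.

octagon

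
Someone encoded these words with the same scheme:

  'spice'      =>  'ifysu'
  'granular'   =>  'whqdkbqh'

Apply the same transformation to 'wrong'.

mhedw

Compare letters: s→i is +16, p→f is +16, i→y is +16 — a constant shift. It's a constant shift of +16 (ROT16).
For wrong: w+16=m, r+16=h, o+16=e, n+16=d, g+16=w.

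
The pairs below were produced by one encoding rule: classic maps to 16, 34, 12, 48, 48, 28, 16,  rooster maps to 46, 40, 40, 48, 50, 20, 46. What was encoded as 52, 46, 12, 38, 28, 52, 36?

c(#3)→16 and l(#12)→34: differences scale by 2, so n = 2·pos + 10. The formula is n = 2×(alphabet index, a=1) + 10.
Decoding 52, 46, 12, 38, 28, 52, 36: 52→(52−10)÷2=21=u, 46→(46−10)÷2=18=r, 12→(12−10)÷2=1=a, 38→(38−10)÷2=14=n, 28→(28−10)÷2=9=i, 52→(52−10)÷2=21=u, 36→(36−10)÷2=13=m.

uranium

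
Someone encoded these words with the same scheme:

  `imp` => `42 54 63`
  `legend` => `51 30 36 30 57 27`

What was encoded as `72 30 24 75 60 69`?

With a=1..z=26, the number is 3·pos + 15.
Undoing it on 72 30 24 75 60 69: 72→(72−15)÷3=19=s, 30→(30−15)÷3=5=e, 24→(24−15)÷3=3=c, 75→(75−15)÷3=20=t, 60→(60−15)÷3=15=o, 69→(69−15)÷3=18=r.

sector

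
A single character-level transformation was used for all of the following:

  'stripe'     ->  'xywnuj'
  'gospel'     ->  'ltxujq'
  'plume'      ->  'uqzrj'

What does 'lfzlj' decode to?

Compare letters: s→x is +5, t→y is +5, r→w is +5 — a constant shift. This is a Caesar cipher with shift 5.
Reversing it on lfzlj: l−5=g, f−5=a, z−5=u, l−5=g, j−5=e.

gauge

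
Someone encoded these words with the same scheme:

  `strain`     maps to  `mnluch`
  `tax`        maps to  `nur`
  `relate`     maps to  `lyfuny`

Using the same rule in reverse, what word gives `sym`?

yes

Compare letters: s→m is +20, t→n is +20, r→l is +20 — a constant shift. This is a Caesar cipher with shift 20.
Decoding sym: s−20=y, y−20=e, m−20=s.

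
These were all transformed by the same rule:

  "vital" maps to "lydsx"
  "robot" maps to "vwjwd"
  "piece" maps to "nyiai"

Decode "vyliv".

river

v(21)→l(11) and i(8)→y(24) fit y≡17x+18 (mod 26); the inverse of 17 mod 26 is 23. Treating letters as 0–25, the rule is x ↦ 17x + 18 (mod 26).
Undoing it on vyliv: v(21)→23·(21−18)≡17=r; y(24)→23·(24−18)≡8=i; l(11)→23·(11−18)≡21=v; i(8)→23·(8−18)≡4=e; v(21)→23·(21−18)≡17=r (all mod 26).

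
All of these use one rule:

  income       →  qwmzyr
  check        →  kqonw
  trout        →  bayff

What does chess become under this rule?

The shift increases by 1 at each position, starting from +8: 8, 9, 10, ….
For chess: c+8=k, h+9=q, e+10=o, s+11=d, s+12=e.

kqode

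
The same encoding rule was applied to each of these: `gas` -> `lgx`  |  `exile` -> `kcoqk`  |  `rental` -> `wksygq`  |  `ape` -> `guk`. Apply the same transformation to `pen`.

uks

The shift depends on letter class: consonant g→l is +5, but vowel a→g is +6. The rule splits by letter class: vowels +6, consonants +5.
Applying it to pen: p(cons)+5=u, e(vowel)+6=k, n(cons)+5=s.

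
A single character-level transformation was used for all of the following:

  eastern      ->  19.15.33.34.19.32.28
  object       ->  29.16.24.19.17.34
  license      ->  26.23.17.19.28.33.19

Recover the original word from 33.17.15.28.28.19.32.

The number is (letter's place in the alphabet, a=1) + 14.
Reversing it on 33.17.15.28.28.19.32: 33→(33−14)÷1=19=s, 17→(17−14)÷1=3=c, 15→(15−14)÷1=1=a, 28→(28−14)÷1=14=n, 28→(28−14)÷1=14=n, 19→(19−14)÷1=5=e, 32→(32−14)÷1=18=r.

scanner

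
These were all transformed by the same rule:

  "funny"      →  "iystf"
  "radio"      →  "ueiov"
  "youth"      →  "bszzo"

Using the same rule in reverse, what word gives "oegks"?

label

In funny: f→i is +3, u→y is +4, n→s is +5, n→t is +6 — the shift increases by 1 each position. Letter i (0-indexed) is shifted by i+3, so successive shifts are 3, 4, 5, ….
Undoing it on oegks: o−3=l, e−4=a, g−5=b, k−6=e, s−7=l.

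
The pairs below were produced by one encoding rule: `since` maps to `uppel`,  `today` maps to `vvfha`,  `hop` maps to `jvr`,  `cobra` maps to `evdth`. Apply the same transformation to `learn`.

The shift depends on letter class: consonant s→u is +2, but vowel i→p is +7. Vowels shift forward by 7 and consonants shift forward by 2.
For learn: l(cons)+2=n, e(vowel)+7=l, a(vowel)+7=h, r(cons)+2=t, n(cons)+2=p.

nlhtp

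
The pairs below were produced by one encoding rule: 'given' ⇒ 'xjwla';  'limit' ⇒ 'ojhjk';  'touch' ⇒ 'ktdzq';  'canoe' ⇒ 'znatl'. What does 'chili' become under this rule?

zqjoj

g(6)→x(23) and i(8)→j(9) fit y≡19x+13 (mod 26); the inverse of 19 mod 26 is 11. This is an affine cipher: with a=0,…,z=25, each position x becomes (19x+13) mod 26.
On chili: c(2)→19·2+13≡25=z; h(7)→19·7+13≡16=q; i(8)→19·8+13≡9=j; l(11)→19·11+13≡14=o; i(8)→19·8+13≡9=j (all mod 26).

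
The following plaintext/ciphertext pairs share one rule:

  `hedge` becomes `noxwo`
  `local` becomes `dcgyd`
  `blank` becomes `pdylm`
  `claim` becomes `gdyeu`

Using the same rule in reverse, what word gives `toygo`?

peace

Each letter's alphabet position (a=0..z=25) is mapped through 17·x+24 mod 26 — an affine cipher.
Decoding toygo: t(19)→23·(19−24)≡15=p; o(14)→23·(14−24)≡4=e; y(24)→23·(24−24)≡0=a; g(6)→23·(6−24)≡2=c; o(14)→23·(14−24)≡4=e (all mod 26).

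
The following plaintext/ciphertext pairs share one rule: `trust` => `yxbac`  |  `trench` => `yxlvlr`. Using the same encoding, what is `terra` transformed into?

ykyzj

In trust: t→y is +5, r→x is +6, u→b is +7, s→a is +8 — the shift increases by 1 each position. Each letter shifts forward by (position + 5), i.e. 5, 6, 7, … — the shift grows by one for each successive letter.
On terra: t+5=y, e+6=k, r+7=y, r+8=z, a+9=j.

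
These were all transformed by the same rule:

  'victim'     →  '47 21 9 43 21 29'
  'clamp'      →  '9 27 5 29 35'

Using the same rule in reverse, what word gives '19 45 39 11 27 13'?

hurdle

v(#22)→47 and i(#9)→21: differences scale by 2, so n = 2·pos + 3. With a=1..z=26, the number is 2·pos + 3.
Decoding 19 45 39 11 27 13: 19→(19−3)÷2=8=h, 45→(45−3)÷2=21=u, 39→(39−3)÷2=18=r, 11→(11−3)÷2=4=d, 27→(27−3)÷2=12=l, 13→(13−3)÷2=5=e.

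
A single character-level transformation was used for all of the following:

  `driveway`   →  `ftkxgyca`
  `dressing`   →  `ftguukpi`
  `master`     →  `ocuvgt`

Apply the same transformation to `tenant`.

Every letter moves 2 places later in the alphabet, wrapping around z→a.
Applying it to tenant: t+2=v, e+2=g, n+2=p, a+2=c, n+2=p, t+2=v.

vgpcpv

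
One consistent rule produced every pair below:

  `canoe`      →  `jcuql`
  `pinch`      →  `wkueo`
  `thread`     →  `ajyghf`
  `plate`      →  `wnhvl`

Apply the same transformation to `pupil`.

wwwks

Shifts by position in canoe: pos 0: c→j (+7), pos 1: a→c (+2), pos 2: n→u (+7), pos 3: o→q (+2) — repeating every 2. A repeating key of period 2 is used — shifts +7, +2 over and over.
Applying it to pupil: p+7=w, u+2=w, p+7=w, i+2=k, l+7=s.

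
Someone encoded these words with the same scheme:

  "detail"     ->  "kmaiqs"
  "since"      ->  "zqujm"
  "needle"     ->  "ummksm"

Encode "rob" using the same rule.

ywi

The shift depends on letter class: consonant d→k is +7, but vowel e→m is +8. The rule splits by letter class: vowels +8, consonants +7.
For rob: r(cons)+7=y, o(vowel)+8=w, b(cons)+7=i.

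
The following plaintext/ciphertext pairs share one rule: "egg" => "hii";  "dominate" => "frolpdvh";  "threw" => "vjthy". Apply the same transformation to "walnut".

ydnpxv

Vowels shift forward by 3 and consonants shift forward by 2.
On walnut: w(cons)+2=y, a(vowel)+3=d, l(cons)+2=n, n(cons)+2=p, u(vowel)+3=x, t(cons)+2=v.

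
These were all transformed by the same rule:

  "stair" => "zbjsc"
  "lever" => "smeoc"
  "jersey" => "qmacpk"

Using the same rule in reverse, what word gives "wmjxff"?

peanut

In stair: s→z is +7, t→b is +8, a→j is +9, i→s is +10 — the shift increases by 1 each position. The shift increases by 1 at each position, starting from +7: 7, 8, 9, ….
Decoding wmjxff: w−7=p, m−8=e, j−9=a, x−10=n, f−11=u, f−12=t.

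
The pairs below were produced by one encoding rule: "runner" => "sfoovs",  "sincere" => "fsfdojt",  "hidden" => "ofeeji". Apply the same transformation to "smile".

Read the word backwards and shift each letter +1.
For smile: reverse → elims; then shift: e+1=f, l+1=m, i+1=j, m+1=n, s+1=t.

fmjnt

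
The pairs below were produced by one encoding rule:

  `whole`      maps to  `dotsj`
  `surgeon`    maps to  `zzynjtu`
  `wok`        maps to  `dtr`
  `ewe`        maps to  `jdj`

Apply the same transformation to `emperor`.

The shift depends on letter class: consonant w→d is +7, but vowel o→t is +5. Two shifts are in play — +5 for a/e/i/o/u, +7 for every other letter.
Applying it to emperor: e(vowel)+5=j, m(cons)+7=t, p(cons)+7=w, e(vowel)+5=j, r(cons)+7=y, o(vowel)+5=t, r(cons)+7=y.

jtwjyty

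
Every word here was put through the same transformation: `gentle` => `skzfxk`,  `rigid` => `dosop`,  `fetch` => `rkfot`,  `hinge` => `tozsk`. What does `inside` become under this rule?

The shift depends on letter class: consonant g→s is +12, but vowel e→k is +6. Vowels shift forward by 6 and consonants shift forward by 12.
For inside: i(vowel)+6=o, n(cons)+12=z, s(cons)+12=e, i(vowel)+6=o, d(cons)+12=p, e(vowel)+6=k.

ozeopk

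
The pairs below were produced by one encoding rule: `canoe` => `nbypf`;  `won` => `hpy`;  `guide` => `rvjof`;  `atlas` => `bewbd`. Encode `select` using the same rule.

dfwfne

The shift depends on letter class: consonant c→n is +11, but vowel a→b is +1. Two shifts are in play — +1 for a/e/i/o/u, +11 for every other letter.
On select: s(cons)+11=d, e(vowel)+1=f, l(cons)+11=w, e(vowel)+1=f, c(cons)+11=n, t(cons)+11=e.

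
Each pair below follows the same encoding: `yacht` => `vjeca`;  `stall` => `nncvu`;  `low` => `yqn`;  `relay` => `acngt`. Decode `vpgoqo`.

moment

The output letters match the input read backwards, each shifted +2: yacht reversed is thcay. Read the word backwards and shift each letter +2.
Reversing it on vpgoqo: shift back: v−2=t, p−2=n, g−2=e, o−2=m, q−2=o, o−2=m → tnemom; then reverse → moment.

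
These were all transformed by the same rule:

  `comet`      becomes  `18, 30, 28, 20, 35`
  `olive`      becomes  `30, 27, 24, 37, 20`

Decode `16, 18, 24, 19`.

Each letter is replaced by its alphabet position (a=1..z=26) + 15.
Decoding 16, 18, 24, 19: 16→(16−15)÷1=1=a, 18→(18−15)÷1=3=c, 24→(24−15)÷1=9=i, 19→(19−15)÷1=4=d.

acid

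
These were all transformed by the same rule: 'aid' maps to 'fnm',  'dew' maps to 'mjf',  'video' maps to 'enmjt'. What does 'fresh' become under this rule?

oajbq

The shift depends on letter class: consonant d→m is +9, but vowel a→f is +5. Two shifts are in play — +5 for a/e/i/o/u, +9 for every other letter.
For fresh: f(cons)+9=o, r(cons)+9=a, e(vowel)+5=j, s(cons)+9=b, h(cons)+9=q.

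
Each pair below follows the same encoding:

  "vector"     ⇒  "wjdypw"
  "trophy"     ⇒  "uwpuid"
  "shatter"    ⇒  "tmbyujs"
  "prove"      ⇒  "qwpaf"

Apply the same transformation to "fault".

Shifts by position in vector: pos 0: v→w (+1), pos 1: e→j (+5), pos 2: c→d (+1), pos 3: t→y (+5) — repeating every 2. It's a Vigenère-style cipher with numeric key [1,5]: position i shifts by key[i mod 2].
For fault: f+1=g, a+5=f, u+1=v, l+5=q, t+1=u.

gfvqu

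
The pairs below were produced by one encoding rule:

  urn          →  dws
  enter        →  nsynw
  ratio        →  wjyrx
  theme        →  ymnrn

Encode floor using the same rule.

The shift depends on letter class: consonant r→w is +5, but vowel u→d is +9. The rule splits by letter class: vowels +9, consonants +5.
On floor: f(cons)+5=k, l(cons)+5=q, o(vowel)+9=x, o(vowel)+9=x, r(cons)+5=w.

kqxxw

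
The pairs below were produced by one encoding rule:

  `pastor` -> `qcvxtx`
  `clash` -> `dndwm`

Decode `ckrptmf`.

biology

In pastor: p→q is +1, a→c is +2, s→v is +3, t→x is +4 — the shift increases by 1 each position. Each letter shifts forward by (position + 1), i.e. 1, 2, 3, … — the shift grows by one for each successive letter.
Decoding ckrptmf: c−1=b, k−2=i, r−3=o, p−4=l, t−5=o, m−6=g, f−7=y.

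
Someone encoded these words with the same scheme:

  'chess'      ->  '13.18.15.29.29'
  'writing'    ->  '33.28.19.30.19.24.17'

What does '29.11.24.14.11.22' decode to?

c is letter #3 and maps to 13: an offset of 10. Letters become their 1-based position plus 10 (so a→11, b→12, …).
Decoding 29.11.24.14.11.22: 29→(29−10)÷1=19=s, 11→(11−10)÷1=1=a, 24→(24−10)÷1=14=n, 14→(14−10)÷1=4=d, 11→(11−10)÷1=1=a, 22→(22−10)÷1=12=l.

sandal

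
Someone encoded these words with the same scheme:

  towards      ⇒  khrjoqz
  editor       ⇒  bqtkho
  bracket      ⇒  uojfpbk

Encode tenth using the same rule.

kbwki

t(19)→k(10) and o(14)→h(7) fit y≡11x+9 (mod 26); the inverse of 11 mod 26 is 19. Each letter's alphabet position (a=0..z=25) is mapped through 11·x+9 mod 26 — an affine cipher.
Applying it to tenth: t(19)→11·19+9≡10=k; e(4)→11·4+9≡1=b; n(13)→11·13+9≡22=w; t(19)→11·19+9≡10=k; h(7)→11·7+9≡8=i (all mod 26).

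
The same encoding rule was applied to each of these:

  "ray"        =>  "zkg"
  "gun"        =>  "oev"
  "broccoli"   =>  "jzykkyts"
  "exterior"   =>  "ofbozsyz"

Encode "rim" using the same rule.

zsu

The shift depends on letter class: consonant r→z is +8, but vowel a→k is +10. Two shifts are in play — +10 for a/e/i/o/u, +8 for every other letter.
Applying it to rim: r(cons)+8=z, i(vowel)+10=s, m(cons)+8=u.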